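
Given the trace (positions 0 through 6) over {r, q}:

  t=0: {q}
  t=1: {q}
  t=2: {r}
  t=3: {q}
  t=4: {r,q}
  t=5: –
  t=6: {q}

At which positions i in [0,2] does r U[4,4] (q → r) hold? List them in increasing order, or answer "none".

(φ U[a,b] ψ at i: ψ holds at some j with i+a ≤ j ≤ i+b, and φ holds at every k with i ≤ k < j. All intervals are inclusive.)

Evaluate at each i in [0,2]:
  i=0: ✗ (lhs fails at k=0 before rhs at j=4)
  i=1: ✗ (lhs fails at k=1 before rhs at j=5)
  i=2: ✗ (no rhs in [6,6])

none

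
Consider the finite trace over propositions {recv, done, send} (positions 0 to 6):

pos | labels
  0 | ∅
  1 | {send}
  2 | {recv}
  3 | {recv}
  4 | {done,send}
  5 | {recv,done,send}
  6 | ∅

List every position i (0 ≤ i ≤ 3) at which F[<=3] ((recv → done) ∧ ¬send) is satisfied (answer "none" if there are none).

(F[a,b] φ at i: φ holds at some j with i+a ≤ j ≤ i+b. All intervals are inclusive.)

Evaluate at each i in [0,3]:
  i=0: ✓ (witness j=0)
  i=1: ✗ (none in [1,4])
  i=2: ✗ (none in [2,5])
  i=3: ✓ (witness j=6)

0, 3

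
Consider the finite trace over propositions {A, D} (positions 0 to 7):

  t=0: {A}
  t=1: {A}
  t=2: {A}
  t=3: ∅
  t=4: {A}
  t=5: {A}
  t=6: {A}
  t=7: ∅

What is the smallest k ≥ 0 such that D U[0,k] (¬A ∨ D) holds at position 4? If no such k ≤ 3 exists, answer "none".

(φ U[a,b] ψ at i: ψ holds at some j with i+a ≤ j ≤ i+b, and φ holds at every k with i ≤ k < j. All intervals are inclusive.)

Need earliest j ≥ 4 with (¬A ∨ D), and D at every k in [4,j-1].
  j=4: rhs fails.
  j=5: rhs fails.
  j=6: rhs fails.
  j=7: rhs holds but lhs fails at k=4.
No witness within the range → none.

none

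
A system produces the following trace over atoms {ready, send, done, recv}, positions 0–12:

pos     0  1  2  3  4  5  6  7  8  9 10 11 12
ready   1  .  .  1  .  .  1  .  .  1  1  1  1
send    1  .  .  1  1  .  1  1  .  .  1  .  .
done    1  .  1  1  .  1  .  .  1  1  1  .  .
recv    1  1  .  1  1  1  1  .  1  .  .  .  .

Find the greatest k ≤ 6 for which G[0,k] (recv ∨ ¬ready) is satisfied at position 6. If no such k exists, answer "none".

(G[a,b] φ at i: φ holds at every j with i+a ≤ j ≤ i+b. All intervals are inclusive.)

2

(recv ∨ ¬ready) must hold from j=6 onward; find where it first fails.
  j=6: holds
  j=7: holds
  j=8: holds
  j=9: fails
Holds on [6,8], so largest k = 2.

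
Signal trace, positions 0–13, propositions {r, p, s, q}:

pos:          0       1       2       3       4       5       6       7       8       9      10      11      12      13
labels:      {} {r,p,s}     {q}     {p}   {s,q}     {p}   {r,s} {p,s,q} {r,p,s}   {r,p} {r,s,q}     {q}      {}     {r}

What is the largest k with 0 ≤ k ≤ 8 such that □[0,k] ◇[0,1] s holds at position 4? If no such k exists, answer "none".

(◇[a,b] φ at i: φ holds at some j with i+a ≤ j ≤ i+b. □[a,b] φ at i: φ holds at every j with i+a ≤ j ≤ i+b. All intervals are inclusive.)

6

◇[0,1] s must hold from j=4 onward; find where it first fails.
  j=4: holds
  j=5: holds
  j=6: holds
  j=7: holds
  j=8: holds
  j=9: holds
  j=10: holds
  j=11: fails
Holds on [4,10], so largest k = 6.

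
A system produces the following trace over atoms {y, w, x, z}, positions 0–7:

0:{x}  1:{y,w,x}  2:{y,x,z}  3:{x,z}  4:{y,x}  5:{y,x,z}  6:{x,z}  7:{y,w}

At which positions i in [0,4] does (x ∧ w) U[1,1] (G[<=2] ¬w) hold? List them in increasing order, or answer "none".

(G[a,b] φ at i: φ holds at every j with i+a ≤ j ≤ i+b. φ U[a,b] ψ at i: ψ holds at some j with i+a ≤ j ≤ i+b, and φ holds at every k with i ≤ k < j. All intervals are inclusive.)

Evaluate at each i in [0,4]:
  i=0: ✗ (no rhs in [1,1])
  i=1: ✓ (rhs at j=2; lhs holds on [1,1])
  i=2: ✗ (lhs fails at k=2 before rhs at j=3)
  i=3: ✗ (lhs fails at k=3 before rhs at j=4)
  i=4: ✗ (no rhs in [5,5])

1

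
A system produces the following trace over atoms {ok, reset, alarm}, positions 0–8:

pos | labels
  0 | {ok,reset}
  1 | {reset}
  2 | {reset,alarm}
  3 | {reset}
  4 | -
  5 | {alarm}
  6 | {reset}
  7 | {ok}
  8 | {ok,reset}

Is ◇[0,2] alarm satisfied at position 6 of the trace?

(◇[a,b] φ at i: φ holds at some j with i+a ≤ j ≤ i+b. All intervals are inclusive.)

Check alarm at each j in [6,8]:
  j=6: false
  j=7: false
  j=8: false
No position in the window satisfies it → formula fails.

Does not hold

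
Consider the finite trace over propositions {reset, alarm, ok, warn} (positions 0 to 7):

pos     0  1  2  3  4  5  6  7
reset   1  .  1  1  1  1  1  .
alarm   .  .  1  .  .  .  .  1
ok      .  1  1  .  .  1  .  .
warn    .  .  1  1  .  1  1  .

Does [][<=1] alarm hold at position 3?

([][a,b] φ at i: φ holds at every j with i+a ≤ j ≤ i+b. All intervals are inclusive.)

Does not hold

Check alarm at every j in [3,4]:
  j=3: false
  j=4: false
Fails at j=3 → formula fails.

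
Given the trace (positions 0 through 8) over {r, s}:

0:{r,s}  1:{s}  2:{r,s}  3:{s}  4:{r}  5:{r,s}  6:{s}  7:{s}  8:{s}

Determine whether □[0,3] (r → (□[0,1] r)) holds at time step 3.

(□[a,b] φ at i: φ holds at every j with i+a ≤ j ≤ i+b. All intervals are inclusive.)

Check (r → (□[0,1] r)) at every j in [3,6]:
  j=3: antecedent false → ✓
  j=4: antecedent true; consequent holds on [4,5] → ✓
  j=5: antecedent true; consequent fails at 6 → ✗
  j=6: antecedent false → ✓
Fails at j=5 → formula fails.

No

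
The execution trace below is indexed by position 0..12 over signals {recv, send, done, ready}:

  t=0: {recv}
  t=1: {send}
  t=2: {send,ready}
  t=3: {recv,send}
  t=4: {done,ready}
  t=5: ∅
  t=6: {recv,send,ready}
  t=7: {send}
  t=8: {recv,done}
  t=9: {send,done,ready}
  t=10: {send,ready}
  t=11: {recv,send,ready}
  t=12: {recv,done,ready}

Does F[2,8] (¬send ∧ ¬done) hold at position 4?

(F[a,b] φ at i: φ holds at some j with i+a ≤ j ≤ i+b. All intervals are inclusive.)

Check (¬send ∧ ¬done) at each j in [6,12]:
  j=6: false
  j=7: false
  j=8: false
  j=9: false
  j=10: false
  j=11: false
  j=12: false
No position in the window satisfies it → formula fails.

False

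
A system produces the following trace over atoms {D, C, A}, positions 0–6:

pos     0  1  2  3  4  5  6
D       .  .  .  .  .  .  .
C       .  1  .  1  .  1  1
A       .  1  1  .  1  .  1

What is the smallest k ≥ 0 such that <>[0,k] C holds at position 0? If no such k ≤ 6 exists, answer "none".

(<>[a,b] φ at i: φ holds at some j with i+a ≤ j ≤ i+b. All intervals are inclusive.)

Scan j = 0,1,… for C:
  j=0: fails
  j=1: holds
First hit at j=1, so smallest k = 1-0 = 1.

1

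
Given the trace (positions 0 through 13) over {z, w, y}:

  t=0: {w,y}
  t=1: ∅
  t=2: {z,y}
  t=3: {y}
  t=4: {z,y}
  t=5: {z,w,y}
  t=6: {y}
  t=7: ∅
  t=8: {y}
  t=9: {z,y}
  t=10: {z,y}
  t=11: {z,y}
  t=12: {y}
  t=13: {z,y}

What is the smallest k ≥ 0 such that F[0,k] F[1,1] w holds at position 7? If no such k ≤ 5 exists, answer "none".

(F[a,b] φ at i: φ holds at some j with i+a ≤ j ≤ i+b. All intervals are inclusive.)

Scan j = 7,8,… for F[1,1] w:
  j=7: fails
  j=8: fails
  j=9: fails
  j=10: fails
  j=11: fails
  j=12: fails
No j in [7,12] satisfies it → none.

none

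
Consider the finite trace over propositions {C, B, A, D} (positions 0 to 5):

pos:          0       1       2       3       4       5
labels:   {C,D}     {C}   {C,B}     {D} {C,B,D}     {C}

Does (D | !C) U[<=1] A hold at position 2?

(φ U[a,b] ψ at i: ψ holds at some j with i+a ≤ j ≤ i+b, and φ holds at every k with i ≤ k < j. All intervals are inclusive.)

Need some j in [2,3] with A, and (D | !C) at every k in [2,j-1].
  j=2: A false.
  j=3: A false.
No j in the window works → until fails.

Does not hold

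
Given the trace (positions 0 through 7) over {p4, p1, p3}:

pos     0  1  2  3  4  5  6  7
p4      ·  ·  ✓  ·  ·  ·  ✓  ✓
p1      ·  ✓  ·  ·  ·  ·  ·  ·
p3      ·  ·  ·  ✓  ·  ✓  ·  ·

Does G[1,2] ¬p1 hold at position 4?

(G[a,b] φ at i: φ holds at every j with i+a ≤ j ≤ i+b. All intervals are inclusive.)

Holds

Check ¬p1 at every j in [5,6]:
  j=5: true
  j=6: true
All positions satisfy it → formula holds.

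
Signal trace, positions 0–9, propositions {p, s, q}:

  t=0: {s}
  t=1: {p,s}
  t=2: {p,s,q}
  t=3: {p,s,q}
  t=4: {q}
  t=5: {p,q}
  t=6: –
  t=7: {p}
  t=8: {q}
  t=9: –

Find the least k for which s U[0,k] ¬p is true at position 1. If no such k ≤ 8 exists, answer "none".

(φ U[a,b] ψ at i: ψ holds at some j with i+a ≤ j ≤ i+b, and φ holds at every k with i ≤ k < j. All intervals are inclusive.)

3

Need earliest j ≥ 1 with ¬p, and s at every k in [1,j-1].
  j=1: rhs fails.
  j=2: rhs fails.
  j=3: rhs fails.
  j=4: rhs holds; lhs holds on [1,3]. k = 3.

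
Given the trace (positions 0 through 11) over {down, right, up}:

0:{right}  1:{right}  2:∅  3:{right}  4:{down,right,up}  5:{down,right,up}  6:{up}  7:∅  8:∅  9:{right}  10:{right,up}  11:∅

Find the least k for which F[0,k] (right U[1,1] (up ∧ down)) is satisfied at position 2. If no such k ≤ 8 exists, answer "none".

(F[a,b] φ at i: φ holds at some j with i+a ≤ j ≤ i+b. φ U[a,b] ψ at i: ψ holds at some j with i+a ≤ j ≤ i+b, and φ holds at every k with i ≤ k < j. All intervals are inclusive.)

Scan j = 2,3,… for (right U[1,1] (up ∧ down)):
  j=2: fails
  j=3: holds
First hit at j=3, so smallest k = 3-2 = 1.

1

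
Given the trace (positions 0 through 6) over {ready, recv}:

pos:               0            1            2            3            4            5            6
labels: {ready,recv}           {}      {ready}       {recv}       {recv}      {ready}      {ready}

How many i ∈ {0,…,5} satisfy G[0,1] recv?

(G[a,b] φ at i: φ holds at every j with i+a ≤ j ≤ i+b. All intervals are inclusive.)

1

Evaluate at each i in [0,5]:
  i=0: ✗ (fails at j=1)
  i=1: ✗ (fails at j=1)
  i=2: ✗ (fails at j=2)
  i=3: ✓ (all of [3,4])
  i=4: ✗ (fails at j=5)
  i=5: ✗ (fails at j=5)
Positions where it holds: {3} → 1.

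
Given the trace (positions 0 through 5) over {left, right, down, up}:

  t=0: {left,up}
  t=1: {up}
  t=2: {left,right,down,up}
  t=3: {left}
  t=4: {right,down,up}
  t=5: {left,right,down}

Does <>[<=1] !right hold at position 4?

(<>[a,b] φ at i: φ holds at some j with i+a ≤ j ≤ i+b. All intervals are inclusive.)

No

Check !right at each j in [4,5]:
  j=4: false
  j=5: false
No position in the window satisfies it → formula fails.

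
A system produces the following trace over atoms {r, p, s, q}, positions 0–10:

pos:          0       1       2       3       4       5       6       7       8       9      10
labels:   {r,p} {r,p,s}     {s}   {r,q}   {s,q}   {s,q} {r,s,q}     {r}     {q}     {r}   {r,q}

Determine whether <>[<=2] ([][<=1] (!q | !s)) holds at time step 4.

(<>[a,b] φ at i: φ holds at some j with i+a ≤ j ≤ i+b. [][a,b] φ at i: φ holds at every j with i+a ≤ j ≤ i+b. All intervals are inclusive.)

Check [][<=1] (!q | !s) at each j in [4,6]:
  j=4: fails at 4
  j=5: fails at 5
  j=6: fails at 6
No position in the window satisfies it → formula fails.

Does not hold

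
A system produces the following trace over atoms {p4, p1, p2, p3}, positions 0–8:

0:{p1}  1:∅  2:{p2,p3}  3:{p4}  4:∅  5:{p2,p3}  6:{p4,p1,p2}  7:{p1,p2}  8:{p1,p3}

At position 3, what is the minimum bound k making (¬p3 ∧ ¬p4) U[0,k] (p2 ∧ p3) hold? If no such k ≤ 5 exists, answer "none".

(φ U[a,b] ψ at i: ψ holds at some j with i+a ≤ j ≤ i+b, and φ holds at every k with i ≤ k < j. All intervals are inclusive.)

none

Need earliest j ≥ 3 with (p2 ∧ p3), and (¬p3 ∧ ¬p4) at every k in [3,j-1].
  j=3: rhs fails.
  j=4: rhs fails.
  j=5: rhs holds but lhs fails at k=3.
  j=6: rhs fails.
  j=7: rhs fails.
  j=8: rhs fails.
No witness within the range → none.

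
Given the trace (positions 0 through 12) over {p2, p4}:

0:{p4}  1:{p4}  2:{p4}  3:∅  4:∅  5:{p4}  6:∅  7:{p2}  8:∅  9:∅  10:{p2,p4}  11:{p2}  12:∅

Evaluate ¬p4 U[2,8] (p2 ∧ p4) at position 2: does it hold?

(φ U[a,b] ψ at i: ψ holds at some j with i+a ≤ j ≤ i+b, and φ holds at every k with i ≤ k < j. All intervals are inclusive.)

Need some j in [4,10] with (p2 ∧ p4), and ¬p4 at every k in [2,j-1].
  j=4: (p2 ∧ p4) false.
  j=5: (p2 ∧ p4) false.
  j=6: (p2 ∧ p4) false.
  j=7: (p2 ∧ p4) false.
  j=8: (p2 ∧ p4) false.
  j=9: (p2 ∧ p4) false.
  j=10: (p2 ∧ p4) holds, but ¬p4 fails at k=2 → not this j.
No j in the window works → until fails.

Does not hold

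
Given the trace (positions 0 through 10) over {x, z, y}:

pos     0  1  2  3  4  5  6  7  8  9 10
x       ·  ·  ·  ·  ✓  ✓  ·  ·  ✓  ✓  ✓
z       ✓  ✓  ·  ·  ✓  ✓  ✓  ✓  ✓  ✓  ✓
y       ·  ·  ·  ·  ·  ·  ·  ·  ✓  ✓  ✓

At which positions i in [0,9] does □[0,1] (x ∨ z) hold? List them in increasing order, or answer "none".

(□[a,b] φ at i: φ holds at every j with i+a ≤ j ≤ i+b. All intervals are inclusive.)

0, 4, 5, 6, 7, 8, 9

Evaluate at each i in [0,9]:
  i=0: ✓ (all of [0,1])
  i=1: ✗ (fails at j=2)
  i=2: ✗ (fails at j=2)
  i=3: ✗ (fails at j=3)
  i=4: ✓ (all of [4,5])
  i=5: ✓ (all of [5,6])
  i=6: ✓ (all of [6,7])
  i=7: ✓ (all of [7,8])
  i=8: ✓ (all of [8,9])
  i=9: ✓ (all of [9,10])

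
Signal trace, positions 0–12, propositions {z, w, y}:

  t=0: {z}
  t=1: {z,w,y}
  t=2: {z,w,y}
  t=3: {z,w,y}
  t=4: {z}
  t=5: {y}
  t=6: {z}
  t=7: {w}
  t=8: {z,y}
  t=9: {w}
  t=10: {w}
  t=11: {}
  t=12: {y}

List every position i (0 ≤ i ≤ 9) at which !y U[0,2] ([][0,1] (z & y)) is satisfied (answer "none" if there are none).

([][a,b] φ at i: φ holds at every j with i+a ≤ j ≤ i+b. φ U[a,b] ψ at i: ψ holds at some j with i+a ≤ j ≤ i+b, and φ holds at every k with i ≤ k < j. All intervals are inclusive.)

Evaluate at each i in [0,9]:
  i=0: ✓ (rhs at j=1; lhs holds on [0,0])
  i=1: ✓ (rhs at j=1)
  i=2: ✓ (rhs at j=2)
  i=3: ✗ (no rhs in [3,5])
  i=4: ✗ (no rhs in [4,6])
  i=5: ✗ (no rhs in [5,7])
  i=6: ✗ (no rhs in [6,8])
  i=7: ✗ (no rhs in [7,9])
  i=8: ✗ (no rhs in [8,10])
  i=9: ✗ (no rhs in [9,11])

0, 1, 2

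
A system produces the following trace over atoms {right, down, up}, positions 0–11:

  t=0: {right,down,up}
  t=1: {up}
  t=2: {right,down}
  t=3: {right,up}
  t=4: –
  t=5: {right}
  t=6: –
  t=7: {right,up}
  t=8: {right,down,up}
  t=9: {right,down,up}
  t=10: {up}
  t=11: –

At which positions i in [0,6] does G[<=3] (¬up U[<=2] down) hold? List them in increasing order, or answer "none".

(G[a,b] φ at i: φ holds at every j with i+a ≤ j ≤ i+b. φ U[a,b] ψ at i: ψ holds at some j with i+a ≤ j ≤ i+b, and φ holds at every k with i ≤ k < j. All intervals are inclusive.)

Evaluate at each i in [0,6]:
  i=0: ✗ (fails at j=1)
  i=1: ✗ (fails at j=1)
  i=2: ✗ (fails at j=3)
  i=3: ✗ (fails at j=3)
  i=4: ✗ (fails at j=4)
  i=5: ✗ (fails at j=5)
  i=6: ✗ (fails at j=6)

none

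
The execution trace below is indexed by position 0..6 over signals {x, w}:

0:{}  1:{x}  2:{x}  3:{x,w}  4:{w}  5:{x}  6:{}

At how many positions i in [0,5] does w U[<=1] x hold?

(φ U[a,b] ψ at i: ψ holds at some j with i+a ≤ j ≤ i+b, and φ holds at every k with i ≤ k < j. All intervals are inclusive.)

Evaluate at each i in [0,5]:
  i=0: ✗ (lhs fails at k=0 before rhs at j=1)
  i=1: ✓ (rhs at j=1)
  i=2: ✓ (rhs at j=2)
  i=3: ✓ (rhs at j=3)
  i=4: ✓ (rhs at j=5; lhs holds on [4,4])
  i=5: ✓ (rhs at j=5)
Positions where it holds: {1, 2, 3, 4, 5} → 5.

5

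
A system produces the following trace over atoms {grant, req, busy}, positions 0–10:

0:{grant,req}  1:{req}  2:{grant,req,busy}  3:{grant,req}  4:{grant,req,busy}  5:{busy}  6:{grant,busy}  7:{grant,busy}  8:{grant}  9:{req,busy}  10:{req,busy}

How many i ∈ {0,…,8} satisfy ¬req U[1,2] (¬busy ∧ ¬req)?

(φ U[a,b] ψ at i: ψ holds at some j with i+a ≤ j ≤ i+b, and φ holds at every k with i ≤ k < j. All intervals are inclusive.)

2

Evaluate at each i in [0,8]:
  i=0: ✗ (no rhs in [1,2])
  i=1: ✗ (no rhs in [2,3])
  i=2: ✗ (no rhs in [3,4])
  i=3: ✗ (no rhs in [4,5])
  i=4: ✗ (no rhs in [5,6])
  i=5: ✗ (no rhs in [6,7])
  i=6: ✓ (rhs at j=8; lhs holds on [6,7])
  i=7: ✓ (rhs at j=8; lhs holds on [7,7])
  i=8: ✗ (no rhs in [9,10])
Positions where it holds: {6, 7} → 2.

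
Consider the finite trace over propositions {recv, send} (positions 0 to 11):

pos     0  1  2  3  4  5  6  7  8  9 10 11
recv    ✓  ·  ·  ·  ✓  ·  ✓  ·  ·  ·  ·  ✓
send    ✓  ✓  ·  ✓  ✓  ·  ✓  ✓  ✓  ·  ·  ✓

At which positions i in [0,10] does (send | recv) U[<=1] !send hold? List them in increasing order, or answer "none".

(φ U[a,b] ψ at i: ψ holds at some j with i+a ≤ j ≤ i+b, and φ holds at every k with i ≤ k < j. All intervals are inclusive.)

1, 2, 4, 5, 8, 9, 10

Evaluate at each i in [0,10]:
  i=0: ✗ (no rhs in [0,1])
  i=1: ✓ (rhs at j=2; lhs holds on [1,1])
  i=2: ✓ (rhs at j=2)
  i=3: ✗ (no rhs in [3,4])
  i=4: ✓ (rhs at j=5; lhs holds on [4,4])
  i=5: ✓ (rhs at j=5)
  i=6: ✗ (no rhs in [6,7])
  i=7: ✗ (no rhs in [7,8])
  i=8: ✓ (rhs at j=9; lhs holds on [8,8])
  i=9: ✓ (rhs at j=9)
  i=10: ✓ (rhs at j=10)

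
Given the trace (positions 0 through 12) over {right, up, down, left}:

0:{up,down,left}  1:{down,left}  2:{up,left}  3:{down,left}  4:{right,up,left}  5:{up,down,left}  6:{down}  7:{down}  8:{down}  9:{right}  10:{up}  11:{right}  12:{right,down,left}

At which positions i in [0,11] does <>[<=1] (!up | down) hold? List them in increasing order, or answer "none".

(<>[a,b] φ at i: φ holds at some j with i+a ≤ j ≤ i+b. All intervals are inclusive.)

0, 1, 2, 3, 4, 5, 6, 7, 8, 9, 10, 11

Evaluate at each i in [0,11]:
  i=0: ✓ (witness j=0)
  i=1: ✓ (witness j=1)
  i=2: ✓ (witness j=3)
  i=3: ✓ (witness j=3)
  i=4: ✓ (witness j=5)
  i=5: ✓ (witness j=5)
  i=6: ✓ (witness j=6)
  i=7: ✓ (witness j=7)
  i=8: ✓ (witness j=8)
  i=9: ✓ (witness j=9)
  i=10: ✓ (witness j=11)
  i=11: ✓ (witness j=11)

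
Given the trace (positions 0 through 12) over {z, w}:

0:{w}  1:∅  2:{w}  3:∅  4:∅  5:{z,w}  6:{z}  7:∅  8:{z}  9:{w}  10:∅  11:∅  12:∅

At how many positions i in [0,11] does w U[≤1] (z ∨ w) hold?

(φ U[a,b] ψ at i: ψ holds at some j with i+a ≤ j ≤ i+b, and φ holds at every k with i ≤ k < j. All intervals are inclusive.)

6

Evaluate at each i in [0,11]:
  i=0: ✓ (rhs at j=0)
  i=1: ✗ (lhs fails at k=1 before rhs at j=2)
  i=2: ✓ (rhs at j=2)
  i=3: ✗ (no rhs in [3,4])
  i=4: ✗ (lhs fails at k=4 before rhs at j=5)
  i=5: ✓ (rhs at j=5)
  i=6: ✓ (rhs at j=6)
  i=7: ✗ (lhs fails at k=7 before rhs at j=8)
  i=8: ✓ (rhs at j=8)
  i=9: ✓ (rhs at j=9)
  i=10: ✗ (no rhs in [10,11])
  i=11: ✗ (no rhs in [11,12])
Positions where it holds: {0, 2, 5, 6, 8, 9} → 6.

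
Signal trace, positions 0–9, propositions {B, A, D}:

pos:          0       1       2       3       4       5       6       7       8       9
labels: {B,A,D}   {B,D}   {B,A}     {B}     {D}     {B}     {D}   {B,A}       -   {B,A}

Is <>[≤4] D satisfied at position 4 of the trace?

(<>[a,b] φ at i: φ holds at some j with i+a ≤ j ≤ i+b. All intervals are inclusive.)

Check D at each j in [4,8]:
  j=4: true
  j=5: false
  j=6: true
  j=7: false
  j=8: false
Found at j=4 → formula holds.

Holds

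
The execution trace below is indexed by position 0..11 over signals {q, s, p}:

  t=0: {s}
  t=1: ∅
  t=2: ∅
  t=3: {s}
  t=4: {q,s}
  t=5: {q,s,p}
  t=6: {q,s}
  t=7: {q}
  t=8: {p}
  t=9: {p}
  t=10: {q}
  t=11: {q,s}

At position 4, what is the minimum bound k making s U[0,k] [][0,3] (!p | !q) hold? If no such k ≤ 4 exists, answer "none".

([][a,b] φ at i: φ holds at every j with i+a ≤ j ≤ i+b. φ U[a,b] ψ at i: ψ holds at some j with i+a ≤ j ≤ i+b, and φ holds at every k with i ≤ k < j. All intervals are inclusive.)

Need earliest j ≥ 4 with [][0,3] (!p | !q), and s at every k in [4,j-1].
  j=4: rhs fails.
  j=5: rhs fails.
  j=6: rhs holds; lhs holds on [4,5]. k = 2.

2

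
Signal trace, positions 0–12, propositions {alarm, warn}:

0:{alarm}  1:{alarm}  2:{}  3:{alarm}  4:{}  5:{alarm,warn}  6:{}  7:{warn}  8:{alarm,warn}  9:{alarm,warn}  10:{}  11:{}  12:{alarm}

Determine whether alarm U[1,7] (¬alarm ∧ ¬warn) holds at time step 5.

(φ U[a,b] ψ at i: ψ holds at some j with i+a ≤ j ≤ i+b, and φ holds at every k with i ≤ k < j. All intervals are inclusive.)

Need some j in [6,12] with (¬alarm ∧ ¬warn), and alarm at every k in [5,j-1].
  j=6: (¬alarm ∧ ¬warn) holds; alarm holds at every k in [5,5] → satisfied.

True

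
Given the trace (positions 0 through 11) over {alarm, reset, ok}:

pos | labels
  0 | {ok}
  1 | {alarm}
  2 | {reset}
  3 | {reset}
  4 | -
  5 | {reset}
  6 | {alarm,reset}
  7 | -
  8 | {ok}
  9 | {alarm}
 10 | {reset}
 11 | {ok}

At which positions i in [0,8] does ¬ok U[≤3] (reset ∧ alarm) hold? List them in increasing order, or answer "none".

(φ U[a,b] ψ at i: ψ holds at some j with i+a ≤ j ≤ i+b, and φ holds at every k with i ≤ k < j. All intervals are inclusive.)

3, 4, 5, 6

Evaluate at each i in [0,8]:
  i=0: ✗ (no rhs in [0,3])
  i=1: ✗ (no rhs in [1,4])
  i=2: ✗ (no rhs in [2,5])
  i=3: ✓ (rhs at j=6; lhs holds on [3,5])
  i=4: ✓ (rhs at j=6; lhs holds on [4,5])
  i=5: ✓ (rhs at j=6; lhs holds on [5,5])
  i=6: ✓ (rhs at j=6)
  i=7: ✗ (no rhs in [7,10])
  i=8: ✗ (no rhs in [8,11])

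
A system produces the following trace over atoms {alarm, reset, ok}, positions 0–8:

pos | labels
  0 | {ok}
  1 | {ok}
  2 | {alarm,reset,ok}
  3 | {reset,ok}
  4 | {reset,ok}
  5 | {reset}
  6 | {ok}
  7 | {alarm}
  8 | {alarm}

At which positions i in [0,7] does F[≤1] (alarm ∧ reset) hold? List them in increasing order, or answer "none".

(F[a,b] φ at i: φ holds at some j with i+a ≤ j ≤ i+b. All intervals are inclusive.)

1, 2

Evaluate at each i in [0,7]:
  i=0: ✗ (none in [0,1])
  i=1: ✓ (witness j=2)
  i=2: ✓ (witness j=2)
  i=3: ✗ (none in [3,4])
  i=4: ✗ (none in [4,5])
  i=5: ✗ (none in [5,6])
  i=6: ✗ (none in [6,7])
  i=7: ✗ (none in [7,8])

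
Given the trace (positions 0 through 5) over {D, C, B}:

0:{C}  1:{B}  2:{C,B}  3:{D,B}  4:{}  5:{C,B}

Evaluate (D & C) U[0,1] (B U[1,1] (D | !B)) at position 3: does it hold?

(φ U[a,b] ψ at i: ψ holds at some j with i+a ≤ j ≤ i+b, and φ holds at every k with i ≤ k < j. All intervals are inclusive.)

Need some j in [3,4] with (B U[1,1] (D | !B)), and (D & C) at every k in [3,j-1].
  j=3: (B U[1,1] (D | !B)) holds; no prefix to check → satisfied.

Holds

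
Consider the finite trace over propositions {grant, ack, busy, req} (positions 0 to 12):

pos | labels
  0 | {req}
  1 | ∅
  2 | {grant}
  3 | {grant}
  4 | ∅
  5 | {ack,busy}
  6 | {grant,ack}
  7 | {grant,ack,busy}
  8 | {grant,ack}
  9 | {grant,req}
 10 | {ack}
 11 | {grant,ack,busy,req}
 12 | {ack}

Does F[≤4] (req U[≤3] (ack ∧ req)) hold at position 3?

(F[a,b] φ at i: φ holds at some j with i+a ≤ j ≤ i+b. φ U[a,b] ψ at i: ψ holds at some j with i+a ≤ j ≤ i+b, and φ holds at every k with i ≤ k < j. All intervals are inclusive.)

Check (req U[≤3] (ack ∧ req)) at each j in [3,7]:
  j=3: fails
  j=4: fails
  j=5: fails
  j=6: fails
  j=7: fails
No position in the window satisfies it → formula fails.

False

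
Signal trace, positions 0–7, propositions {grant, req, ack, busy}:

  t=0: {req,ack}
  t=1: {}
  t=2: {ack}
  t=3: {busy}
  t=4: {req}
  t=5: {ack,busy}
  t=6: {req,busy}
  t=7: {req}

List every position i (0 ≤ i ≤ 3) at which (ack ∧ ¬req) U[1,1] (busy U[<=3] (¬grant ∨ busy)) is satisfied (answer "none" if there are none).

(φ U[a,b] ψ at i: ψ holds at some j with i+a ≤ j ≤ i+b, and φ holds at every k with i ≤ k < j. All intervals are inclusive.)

Evaluate at each i in [0,3]:
  i=0: ✗ (lhs fails at k=0 before rhs at j=1)
  i=1: ✗ (lhs fails at k=1 before rhs at j=2)
  i=2: ✓ (rhs at j=3; lhs holds on [2,2])
  i=3: ✗ (lhs fails at k=3 before rhs at j=4)

2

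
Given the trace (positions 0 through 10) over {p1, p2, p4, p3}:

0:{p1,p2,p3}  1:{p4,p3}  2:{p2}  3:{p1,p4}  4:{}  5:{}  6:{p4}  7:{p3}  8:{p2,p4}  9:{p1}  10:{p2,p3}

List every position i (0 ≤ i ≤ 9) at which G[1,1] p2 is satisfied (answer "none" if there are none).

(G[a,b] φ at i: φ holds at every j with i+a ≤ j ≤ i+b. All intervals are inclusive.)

1, 7, 9

Evaluate at each i in [0,9]:
  i=0: ✗ (fails at j=1)
  i=1: ✓ (all of [2,2])
  i=2: ✗ (fails at j=3)
  i=3: ✗ (fails at j=4)
  i=4: ✗ (fails at j=5)
  i=5: ✗ (fails at j=6)
  i=6: ✗ (fails at j=7)
  i=7: ✓ (all of [8,8])
  i=8: ✗ (fails at j=9)
  i=9: ✓ (all of [10,10])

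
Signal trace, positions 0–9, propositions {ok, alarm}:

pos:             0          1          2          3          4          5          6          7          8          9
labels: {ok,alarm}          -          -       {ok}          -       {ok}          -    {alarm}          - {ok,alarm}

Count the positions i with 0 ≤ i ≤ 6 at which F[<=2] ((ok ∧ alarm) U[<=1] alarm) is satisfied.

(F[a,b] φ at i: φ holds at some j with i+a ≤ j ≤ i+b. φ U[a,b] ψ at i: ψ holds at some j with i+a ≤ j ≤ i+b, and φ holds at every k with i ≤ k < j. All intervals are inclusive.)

Evaluate at each i in [0,6]:
  i=0: ✓ (witness j=0)
  i=1: ✗ (none in [1,3])
  i=2: ✗ (none in [2,4])
  i=3: ✗ (none in [3,5])
  i=4: ✗ (none in [4,6])
  i=5: ✓ (witness j=7)
  i=6: ✓ (witness j=7)
Positions where it holds: {0, 5, 6} → 3.

3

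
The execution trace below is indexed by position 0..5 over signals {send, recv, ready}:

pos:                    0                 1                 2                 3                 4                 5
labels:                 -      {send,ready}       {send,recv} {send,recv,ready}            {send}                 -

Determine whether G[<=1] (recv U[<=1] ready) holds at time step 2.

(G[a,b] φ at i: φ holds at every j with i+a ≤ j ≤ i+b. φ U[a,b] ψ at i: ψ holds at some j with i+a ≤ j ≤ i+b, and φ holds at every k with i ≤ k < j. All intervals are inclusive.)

True

Check (recv U[<=1] ready) at every j in [2,3]:
  j=2: holds
  j=3: holds
All positions satisfy it → formula holds.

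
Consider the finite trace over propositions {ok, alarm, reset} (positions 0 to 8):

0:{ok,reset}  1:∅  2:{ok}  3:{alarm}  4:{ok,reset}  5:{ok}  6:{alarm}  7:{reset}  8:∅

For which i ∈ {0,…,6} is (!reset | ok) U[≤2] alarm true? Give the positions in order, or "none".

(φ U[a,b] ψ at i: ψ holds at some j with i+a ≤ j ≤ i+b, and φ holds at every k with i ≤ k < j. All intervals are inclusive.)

Evaluate at each i in [0,6]:
  i=0: ✗ (no rhs in [0,2])
  i=1: ✓ (rhs at j=3; lhs holds on [1,2])
  i=2: ✓ (rhs at j=3; lhs holds on [2,2])
  i=3: ✓ (rhs at j=3)
  i=4: ✓ (rhs at j=6; lhs holds on [4,5])
  i=5: ✓ (rhs at j=6; lhs holds on [5,5])
  i=6: ✓ (rhs at j=6)

1, 2, 3, 4, 5, 6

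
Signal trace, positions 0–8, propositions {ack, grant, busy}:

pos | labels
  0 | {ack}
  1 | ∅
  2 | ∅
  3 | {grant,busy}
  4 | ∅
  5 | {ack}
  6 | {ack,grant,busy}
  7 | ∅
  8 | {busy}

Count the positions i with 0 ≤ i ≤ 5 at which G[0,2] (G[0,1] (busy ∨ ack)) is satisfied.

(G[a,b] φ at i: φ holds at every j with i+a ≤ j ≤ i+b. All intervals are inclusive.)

0

Evaluate at each i in [0,5]:
  i=0: ✗ (fails at j=0)
  i=1: ✗ (fails at j=1)
  i=2: ✗ (fails at j=2)
  i=3: ✗ (fails at j=3)
  i=4: ✗ (fails at j=4)
  i=5: ✗ (fails at j=6)
Positions where it holds: {} → 0.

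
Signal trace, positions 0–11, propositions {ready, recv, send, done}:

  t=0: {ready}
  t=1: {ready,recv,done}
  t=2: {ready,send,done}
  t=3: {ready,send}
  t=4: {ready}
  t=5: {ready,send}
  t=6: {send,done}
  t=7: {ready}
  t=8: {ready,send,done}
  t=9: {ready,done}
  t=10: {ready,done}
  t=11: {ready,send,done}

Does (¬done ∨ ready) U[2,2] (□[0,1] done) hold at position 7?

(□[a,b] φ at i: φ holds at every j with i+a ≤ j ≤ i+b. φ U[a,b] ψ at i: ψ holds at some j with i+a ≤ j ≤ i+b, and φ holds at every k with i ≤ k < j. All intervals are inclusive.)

Need some j in [9,9] with □[0,1] done, and (¬done ∨ ready) at every k in [7,j-1].
  j=9: □[0,1] done holds; (¬done ∨ ready) holds at every k in [7,8] → satisfied.

Yes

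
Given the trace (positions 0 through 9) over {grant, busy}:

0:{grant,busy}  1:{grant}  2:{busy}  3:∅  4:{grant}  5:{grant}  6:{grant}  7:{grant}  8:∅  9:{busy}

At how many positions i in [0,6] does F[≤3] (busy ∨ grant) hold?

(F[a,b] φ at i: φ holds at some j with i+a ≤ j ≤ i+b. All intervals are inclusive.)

7

Evaluate at each i in [0,6]:
  i=0: ✓ (witness j=0)
  i=1: ✓ (witness j=1)
  i=2: ✓ (witness j=2)
  i=3: ✓ (witness j=4)
  i=4: ✓ (witness j=4)
  i=5: ✓ (witness j=5)
  i=6: ✓ (witness j=6)
Positions where it holds: {0, 1, 2, 3, 4, 5, 6} → 7.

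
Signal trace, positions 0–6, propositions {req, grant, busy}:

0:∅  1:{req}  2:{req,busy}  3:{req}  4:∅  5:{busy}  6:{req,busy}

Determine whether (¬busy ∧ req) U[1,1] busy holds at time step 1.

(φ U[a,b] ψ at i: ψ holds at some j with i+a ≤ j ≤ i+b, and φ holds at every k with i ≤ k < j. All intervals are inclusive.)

True

Need some j in [2,2] with busy, and (¬busy ∧ req) at every k in [1,j-1].
  j=2: busy holds; (¬busy ∧ req) holds at every k in [1,1] → satisfied.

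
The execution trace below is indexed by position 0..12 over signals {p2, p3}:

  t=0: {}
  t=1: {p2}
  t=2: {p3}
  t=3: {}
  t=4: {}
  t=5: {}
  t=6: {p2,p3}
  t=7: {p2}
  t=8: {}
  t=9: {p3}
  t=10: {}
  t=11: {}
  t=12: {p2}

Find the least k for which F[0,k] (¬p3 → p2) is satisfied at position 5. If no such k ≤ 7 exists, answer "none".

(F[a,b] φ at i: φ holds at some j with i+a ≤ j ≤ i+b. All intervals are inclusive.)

1

Scan j = 5,6,… for (¬p3 → p2):
  j=5: fails
  j=6: holds
First hit at j=6, so smallest k = 6-5 = 1.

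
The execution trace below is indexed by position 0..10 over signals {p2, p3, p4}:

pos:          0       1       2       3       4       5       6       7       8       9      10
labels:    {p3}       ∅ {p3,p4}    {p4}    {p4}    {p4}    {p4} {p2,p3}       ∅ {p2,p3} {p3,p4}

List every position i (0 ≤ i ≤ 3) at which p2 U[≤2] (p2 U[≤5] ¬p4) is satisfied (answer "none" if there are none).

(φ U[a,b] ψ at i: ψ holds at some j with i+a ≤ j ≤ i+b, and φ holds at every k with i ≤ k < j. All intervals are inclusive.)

0, 1

Evaluate at each i in [0,3]:
  i=0: ✓ (rhs at j=0)
  i=1: ✓ (rhs at j=1)
  i=2: ✗ (no rhs in [2,4])
  i=3: ✗ (no rhs in [3,5])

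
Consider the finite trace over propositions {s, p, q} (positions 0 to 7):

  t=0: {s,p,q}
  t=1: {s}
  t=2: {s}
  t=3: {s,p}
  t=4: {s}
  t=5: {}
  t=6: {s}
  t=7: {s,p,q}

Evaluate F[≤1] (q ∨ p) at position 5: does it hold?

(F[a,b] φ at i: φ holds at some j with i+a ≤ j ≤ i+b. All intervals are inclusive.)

No

Check (q ∨ p) at each j in [5,6]:
  j=5: false
  j=6: false
No position in the window satisfies it → formula fails.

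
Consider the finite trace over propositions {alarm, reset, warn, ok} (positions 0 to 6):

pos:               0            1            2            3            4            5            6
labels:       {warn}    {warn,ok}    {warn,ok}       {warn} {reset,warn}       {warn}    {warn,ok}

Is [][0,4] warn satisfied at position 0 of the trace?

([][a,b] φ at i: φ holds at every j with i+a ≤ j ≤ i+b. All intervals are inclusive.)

Check warn at every j in [0,4]:
  j=0: true
  j=1: true
  j=2: true
  j=3: true
  j=4: true
All positions satisfy it → formula holds.

Yes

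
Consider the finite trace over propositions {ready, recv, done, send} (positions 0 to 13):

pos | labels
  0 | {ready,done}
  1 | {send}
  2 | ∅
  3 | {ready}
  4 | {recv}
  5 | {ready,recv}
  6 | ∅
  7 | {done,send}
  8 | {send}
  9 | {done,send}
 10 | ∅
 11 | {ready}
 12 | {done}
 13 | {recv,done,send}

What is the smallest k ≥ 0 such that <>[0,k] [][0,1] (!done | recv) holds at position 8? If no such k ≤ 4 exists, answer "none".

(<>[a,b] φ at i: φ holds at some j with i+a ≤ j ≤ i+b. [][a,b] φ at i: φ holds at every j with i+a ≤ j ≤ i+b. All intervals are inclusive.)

Scan j = 8,9,… for [][0,1] (!done | recv):
  j=8: fails
  j=9: fails
  j=10: holds
First hit at j=10, so smallest k = 10-8 = 2.

2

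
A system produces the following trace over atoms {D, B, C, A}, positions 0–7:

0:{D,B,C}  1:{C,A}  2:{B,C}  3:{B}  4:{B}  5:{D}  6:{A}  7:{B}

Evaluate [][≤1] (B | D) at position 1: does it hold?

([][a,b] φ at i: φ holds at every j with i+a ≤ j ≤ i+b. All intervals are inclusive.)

Check (B | D) at every j in [1,2]:
  j=1: false
  j=2: true
Fails at j=1 → formula fails.

False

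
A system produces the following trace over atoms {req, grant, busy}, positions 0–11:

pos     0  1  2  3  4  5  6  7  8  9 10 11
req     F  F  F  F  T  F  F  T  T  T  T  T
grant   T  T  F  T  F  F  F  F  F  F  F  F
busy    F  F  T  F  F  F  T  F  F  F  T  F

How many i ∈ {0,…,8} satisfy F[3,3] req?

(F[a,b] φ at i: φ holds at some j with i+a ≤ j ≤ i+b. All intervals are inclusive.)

Evaluate at each i in [0,8]:
  i=0: ✗ (none in [3,3])
  i=1: ✓ (witness j=4)
  i=2: ✗ (none in [5,5])
  i=3: ✗ (none in [6,6])
  i=4: ✓ (witness j=7)
  i=5: ✓ (witness j=8)
  i=6: ✓ (witness j=9)
  i=7: ✓ (witness j=10)
  i=8: ✓ (witness j=11)
Positions where it holds: {1, 4, 5, 6, 7, 8} → 6.

6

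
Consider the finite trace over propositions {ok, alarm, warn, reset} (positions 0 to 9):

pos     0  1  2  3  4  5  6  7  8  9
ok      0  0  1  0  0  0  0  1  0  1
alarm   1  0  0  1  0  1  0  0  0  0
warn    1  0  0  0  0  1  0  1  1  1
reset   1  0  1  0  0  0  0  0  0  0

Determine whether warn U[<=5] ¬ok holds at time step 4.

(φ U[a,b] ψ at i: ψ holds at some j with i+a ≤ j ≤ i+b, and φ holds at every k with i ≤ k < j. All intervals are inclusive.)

Yes

Need some j in [4,9] with ¬ok, and warn at every k in [4,j-1].
  j=4: ¬ok holds; no prefix to check → satisfied.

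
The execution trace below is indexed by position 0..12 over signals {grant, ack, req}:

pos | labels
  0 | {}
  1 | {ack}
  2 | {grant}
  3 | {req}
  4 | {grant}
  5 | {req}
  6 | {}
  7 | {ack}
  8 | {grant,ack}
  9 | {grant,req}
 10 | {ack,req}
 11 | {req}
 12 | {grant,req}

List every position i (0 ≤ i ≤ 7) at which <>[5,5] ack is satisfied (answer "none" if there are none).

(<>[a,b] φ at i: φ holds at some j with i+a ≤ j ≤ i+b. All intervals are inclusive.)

2, 3, 5

Evaluate at each i in [0,7]:
  i=0: ✗ (none in [5,5])
  i=1: ✗ (none in [6,6])
  i=2: ✓ (witness j=7)
  i=3: ✓ (witness j=8)
  i=4: ✗ (none in [9,9])
  i=5: ✓ (witness j=10)
  i=6: ✗ (none in [11,11])
  i=7: ✗ (none in [12,12])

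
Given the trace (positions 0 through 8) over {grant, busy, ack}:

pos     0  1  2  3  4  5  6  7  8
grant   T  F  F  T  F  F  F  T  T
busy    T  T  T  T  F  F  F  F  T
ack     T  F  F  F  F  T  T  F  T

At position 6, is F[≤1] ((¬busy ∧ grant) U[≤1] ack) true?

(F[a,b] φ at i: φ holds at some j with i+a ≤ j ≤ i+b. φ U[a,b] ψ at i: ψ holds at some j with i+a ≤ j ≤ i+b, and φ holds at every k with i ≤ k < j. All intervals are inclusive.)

Check ((¬busy ∧ grant) U[≤1] ack) at each j in [6,7]:
  j=6: holds
  j=7: holds
Found at j=6 → formula holds.

Holds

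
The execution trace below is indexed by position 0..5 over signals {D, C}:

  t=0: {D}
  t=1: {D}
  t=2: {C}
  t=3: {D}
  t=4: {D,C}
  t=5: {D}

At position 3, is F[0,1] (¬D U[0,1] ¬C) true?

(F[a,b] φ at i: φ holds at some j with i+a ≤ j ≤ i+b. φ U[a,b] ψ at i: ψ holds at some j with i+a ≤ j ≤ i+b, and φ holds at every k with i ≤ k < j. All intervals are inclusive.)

Holds

Check (¬D U[0,1] ¬C) at each j in [3,4]:
  j=3: holds
  j=4: fails
Found at j=3 → formula holds.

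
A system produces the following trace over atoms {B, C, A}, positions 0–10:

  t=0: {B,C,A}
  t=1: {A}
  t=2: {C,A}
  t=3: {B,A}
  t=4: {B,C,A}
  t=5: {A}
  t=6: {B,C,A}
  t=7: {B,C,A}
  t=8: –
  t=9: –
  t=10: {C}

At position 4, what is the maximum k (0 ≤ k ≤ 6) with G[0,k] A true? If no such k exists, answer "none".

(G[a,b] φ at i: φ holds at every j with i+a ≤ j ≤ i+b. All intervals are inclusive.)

3

A must hold from j=4 onward; find where it first fails.
  j=4: holds
  j=5: holds
  j=6: holds
  j=7: holds
  j=8: fails
Holds on [4,7], so largest k = 3.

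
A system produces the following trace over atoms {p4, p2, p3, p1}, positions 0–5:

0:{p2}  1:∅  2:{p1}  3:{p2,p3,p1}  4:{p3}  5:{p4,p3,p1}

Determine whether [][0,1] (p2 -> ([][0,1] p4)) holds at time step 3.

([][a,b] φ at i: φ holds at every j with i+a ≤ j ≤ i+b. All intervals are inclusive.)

Check (p2 -> ([][0,1] p4)) at every j in [3,4]:
  j=3: antecedent true; consequent fails at 3 → ✗
  j=4: antecedent false → ✓
Fails at j=3 → formula fails.

False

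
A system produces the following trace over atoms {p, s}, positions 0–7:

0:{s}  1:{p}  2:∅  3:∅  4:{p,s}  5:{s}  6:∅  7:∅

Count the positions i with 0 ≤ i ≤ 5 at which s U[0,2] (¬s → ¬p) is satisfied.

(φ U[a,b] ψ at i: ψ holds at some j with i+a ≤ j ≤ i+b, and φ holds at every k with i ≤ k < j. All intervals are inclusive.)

5

Evaluate at each i in [0,5]:
  i=0: ✓ (rhs at j=0)
  i=1: ✗ (lhs fails at k=1 before rhs at j=2)
  i=2: ✓ (rhs at j=2)
  i=3: ✓ (rhs at j=3)
  i=4: ✓ (rhs at j=4)
  i=5: ✓ (rhs at j=5)
Positions where it holds: {0, 2, 3, 4, 5} → 5.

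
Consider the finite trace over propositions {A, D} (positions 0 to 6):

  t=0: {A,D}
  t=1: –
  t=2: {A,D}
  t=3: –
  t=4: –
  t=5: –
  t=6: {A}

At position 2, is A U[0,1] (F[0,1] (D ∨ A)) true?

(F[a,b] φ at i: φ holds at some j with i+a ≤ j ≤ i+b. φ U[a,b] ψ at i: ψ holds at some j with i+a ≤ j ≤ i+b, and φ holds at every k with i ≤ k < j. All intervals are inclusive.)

Need some j in [2,3] with F[0,1] (D ∨ A), and A at every k in [2,j-1].
  j=2: F[0,1] (D ∨ A) holds; no prefix to check → satisfied.

Yes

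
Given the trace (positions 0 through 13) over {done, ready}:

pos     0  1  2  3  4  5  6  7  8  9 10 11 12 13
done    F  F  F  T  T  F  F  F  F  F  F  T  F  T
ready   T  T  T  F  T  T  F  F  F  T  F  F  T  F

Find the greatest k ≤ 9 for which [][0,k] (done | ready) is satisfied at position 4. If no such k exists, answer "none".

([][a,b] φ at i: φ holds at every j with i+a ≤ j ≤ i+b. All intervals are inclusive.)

(done | ready) must hold from j=4 onward; find where it first fails.
  j=4: holds
  j=5: holds
  j=6: fails
Holds on [4,5], so largest k = 1.

1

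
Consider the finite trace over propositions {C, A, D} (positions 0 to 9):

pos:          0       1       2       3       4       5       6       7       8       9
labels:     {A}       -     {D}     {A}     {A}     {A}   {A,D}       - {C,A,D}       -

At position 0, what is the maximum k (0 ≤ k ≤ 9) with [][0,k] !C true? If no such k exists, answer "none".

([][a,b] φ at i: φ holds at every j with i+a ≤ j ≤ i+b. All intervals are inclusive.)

!C must hold from j=0 onward; find where it first fails.
  j=0: holds
  j=1: holds
  j=2: holds
  j=3: holds
  j=4: holds
  j=5: holds
  j=6: holds
  j=7: holds
  j=8: fails
Holds on [0,7], so largest k = 7.

7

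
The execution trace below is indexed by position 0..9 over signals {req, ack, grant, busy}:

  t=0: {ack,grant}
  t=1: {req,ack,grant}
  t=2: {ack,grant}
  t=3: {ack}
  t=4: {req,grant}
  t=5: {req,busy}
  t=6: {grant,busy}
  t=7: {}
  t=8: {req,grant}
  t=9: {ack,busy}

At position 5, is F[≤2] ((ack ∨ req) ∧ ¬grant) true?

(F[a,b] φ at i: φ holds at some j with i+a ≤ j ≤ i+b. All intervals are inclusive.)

True

Check ((ack ∨ req) ∧ ¬grant) at each j in [5,7]:
  j=5: true
  j=6: false
  j=7: false
Found at j=5 → formula holds.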